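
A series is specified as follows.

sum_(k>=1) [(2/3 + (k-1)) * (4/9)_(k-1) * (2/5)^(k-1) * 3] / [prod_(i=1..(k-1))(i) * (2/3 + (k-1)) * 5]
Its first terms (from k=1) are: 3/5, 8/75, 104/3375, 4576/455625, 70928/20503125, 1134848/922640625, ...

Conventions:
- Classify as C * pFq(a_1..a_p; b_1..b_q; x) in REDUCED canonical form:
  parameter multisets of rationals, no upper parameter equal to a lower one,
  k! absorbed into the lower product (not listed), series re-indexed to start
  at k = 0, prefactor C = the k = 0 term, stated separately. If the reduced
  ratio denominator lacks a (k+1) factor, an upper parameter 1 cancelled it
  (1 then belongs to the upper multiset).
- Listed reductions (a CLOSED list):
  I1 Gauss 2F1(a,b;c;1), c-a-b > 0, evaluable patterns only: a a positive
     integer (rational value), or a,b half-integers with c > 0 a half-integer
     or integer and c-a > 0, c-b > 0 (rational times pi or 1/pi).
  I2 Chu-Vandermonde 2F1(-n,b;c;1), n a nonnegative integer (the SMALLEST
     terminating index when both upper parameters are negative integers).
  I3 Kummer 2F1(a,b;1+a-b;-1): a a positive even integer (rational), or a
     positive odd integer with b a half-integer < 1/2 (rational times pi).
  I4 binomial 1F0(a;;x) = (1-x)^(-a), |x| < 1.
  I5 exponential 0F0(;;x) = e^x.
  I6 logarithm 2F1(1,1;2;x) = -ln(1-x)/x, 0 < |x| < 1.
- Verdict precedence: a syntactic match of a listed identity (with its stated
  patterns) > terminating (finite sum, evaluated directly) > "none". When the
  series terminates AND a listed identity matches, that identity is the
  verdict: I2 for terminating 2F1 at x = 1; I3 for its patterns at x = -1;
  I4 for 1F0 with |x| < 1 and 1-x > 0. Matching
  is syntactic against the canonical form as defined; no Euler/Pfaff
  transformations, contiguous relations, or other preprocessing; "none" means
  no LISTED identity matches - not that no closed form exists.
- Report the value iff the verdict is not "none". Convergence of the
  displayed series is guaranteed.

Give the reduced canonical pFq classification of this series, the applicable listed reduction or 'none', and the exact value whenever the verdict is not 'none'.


Structural cue: t_0 being 3/5, k + 2/3 divides numerator and denominator alike; C = 3/5, x = 2/5 after cancelling.
Consecutive-term ratio: r(k) = (2/5) * (k+4/9) / [(k+1)] - poly over poly, x = (2/5) from leading terms; C = 3/5 at k = 0.

Classification (C = 3/5): 1F0 with upper {4/9}, lower {-}, argument x = 2/5. Verdict: this is the binomial series (I4) (the 1F0 binomial series: exponent -4/9, x = 2/5). Its exact value is (3/5) * (3/5)^(-4/9).


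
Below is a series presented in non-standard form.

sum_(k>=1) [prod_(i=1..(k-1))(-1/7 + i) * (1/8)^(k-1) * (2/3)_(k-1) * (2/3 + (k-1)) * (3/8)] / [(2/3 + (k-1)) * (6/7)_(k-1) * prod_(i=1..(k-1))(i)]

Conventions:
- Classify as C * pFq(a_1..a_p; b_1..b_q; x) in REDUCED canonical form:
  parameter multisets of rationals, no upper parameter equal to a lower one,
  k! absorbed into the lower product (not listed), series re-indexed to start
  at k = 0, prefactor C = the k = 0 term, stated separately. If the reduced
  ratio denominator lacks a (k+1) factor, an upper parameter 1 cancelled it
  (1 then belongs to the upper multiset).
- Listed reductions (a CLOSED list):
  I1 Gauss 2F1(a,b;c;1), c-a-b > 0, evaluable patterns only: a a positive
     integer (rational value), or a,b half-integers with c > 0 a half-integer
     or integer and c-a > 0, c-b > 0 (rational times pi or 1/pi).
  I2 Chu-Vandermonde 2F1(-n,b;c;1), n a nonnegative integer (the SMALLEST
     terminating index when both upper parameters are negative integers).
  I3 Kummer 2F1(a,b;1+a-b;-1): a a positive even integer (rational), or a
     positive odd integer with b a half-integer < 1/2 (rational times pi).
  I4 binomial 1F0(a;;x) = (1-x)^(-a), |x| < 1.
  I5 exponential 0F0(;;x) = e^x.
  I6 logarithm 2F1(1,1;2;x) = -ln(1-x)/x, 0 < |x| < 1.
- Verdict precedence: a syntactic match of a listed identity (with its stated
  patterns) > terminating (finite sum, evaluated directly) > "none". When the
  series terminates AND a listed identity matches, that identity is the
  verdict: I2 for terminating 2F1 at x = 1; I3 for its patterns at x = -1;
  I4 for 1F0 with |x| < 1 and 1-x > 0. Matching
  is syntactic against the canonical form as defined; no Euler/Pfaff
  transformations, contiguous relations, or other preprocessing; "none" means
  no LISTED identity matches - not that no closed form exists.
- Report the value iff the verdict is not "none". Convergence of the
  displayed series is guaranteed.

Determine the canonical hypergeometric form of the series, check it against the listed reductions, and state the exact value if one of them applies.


The series (x = 1/8) is 1F0: upper {2/3}, lower {-}, prefactor 3/8. Verdict at x = 1/8: the I4 binomial reduction matches (the 1F0 binomial series: exponent -2/3, x = 1/8). Hence: (3/8) * (7/8)^(-2/3).

The tell: with t_0 = 3/8, the parameter 6/7 appears in both the upper and lower lists and cancels (alongside the other common factor).
Adjacent-term ratio: r(k) = (1/8) * (k+2/3) / [(k+1)] - rational in k. x = (1/8); t_0 = 3/8; negate the roots.


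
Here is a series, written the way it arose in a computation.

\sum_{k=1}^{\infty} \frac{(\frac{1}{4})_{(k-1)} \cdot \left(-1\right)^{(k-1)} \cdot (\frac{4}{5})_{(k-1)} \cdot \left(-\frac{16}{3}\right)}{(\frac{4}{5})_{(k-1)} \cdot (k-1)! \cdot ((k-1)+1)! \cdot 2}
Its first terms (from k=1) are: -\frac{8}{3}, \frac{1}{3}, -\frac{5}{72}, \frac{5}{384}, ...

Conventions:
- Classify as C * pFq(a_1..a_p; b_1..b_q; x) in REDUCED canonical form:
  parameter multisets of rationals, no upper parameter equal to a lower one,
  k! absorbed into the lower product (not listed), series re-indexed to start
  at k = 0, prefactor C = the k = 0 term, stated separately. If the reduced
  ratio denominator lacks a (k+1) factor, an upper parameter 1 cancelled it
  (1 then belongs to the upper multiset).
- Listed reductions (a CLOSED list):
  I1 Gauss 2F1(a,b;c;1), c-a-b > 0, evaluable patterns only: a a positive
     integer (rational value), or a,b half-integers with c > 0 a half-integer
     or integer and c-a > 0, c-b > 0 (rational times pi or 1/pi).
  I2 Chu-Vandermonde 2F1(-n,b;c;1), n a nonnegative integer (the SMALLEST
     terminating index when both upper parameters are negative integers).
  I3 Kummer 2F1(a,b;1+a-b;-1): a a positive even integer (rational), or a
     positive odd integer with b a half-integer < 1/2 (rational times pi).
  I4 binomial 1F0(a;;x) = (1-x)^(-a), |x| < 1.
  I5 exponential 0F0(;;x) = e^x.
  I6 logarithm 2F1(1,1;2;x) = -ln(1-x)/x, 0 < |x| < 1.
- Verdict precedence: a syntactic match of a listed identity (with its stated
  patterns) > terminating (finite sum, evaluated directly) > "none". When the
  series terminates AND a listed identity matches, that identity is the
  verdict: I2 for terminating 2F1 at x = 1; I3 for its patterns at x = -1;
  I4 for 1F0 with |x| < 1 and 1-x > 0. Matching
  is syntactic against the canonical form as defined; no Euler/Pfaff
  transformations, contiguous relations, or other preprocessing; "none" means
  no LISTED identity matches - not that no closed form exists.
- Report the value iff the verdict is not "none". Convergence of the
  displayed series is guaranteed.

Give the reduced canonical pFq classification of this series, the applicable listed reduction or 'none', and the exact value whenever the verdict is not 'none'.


x = -1 here; the reduced form reads 1F1, upper {\frac{1}{4}}, lower {2}, C = -\frac{8}{3}. Verdict: none. No listed pattern accepts 1F1(\frac{1}{4}; 2; -1).

Key step: t_0 = -\frac{8}{3} here, and the constant factors (C = -8/3) combine into one prefactor.
Ratio: r(k) = -1 * (k+\frac{1}{4}) / [(k+2) (k+1)] - rational in k, leading ratio -1; with t_0 = -\frac{8}{3}, classification follows.


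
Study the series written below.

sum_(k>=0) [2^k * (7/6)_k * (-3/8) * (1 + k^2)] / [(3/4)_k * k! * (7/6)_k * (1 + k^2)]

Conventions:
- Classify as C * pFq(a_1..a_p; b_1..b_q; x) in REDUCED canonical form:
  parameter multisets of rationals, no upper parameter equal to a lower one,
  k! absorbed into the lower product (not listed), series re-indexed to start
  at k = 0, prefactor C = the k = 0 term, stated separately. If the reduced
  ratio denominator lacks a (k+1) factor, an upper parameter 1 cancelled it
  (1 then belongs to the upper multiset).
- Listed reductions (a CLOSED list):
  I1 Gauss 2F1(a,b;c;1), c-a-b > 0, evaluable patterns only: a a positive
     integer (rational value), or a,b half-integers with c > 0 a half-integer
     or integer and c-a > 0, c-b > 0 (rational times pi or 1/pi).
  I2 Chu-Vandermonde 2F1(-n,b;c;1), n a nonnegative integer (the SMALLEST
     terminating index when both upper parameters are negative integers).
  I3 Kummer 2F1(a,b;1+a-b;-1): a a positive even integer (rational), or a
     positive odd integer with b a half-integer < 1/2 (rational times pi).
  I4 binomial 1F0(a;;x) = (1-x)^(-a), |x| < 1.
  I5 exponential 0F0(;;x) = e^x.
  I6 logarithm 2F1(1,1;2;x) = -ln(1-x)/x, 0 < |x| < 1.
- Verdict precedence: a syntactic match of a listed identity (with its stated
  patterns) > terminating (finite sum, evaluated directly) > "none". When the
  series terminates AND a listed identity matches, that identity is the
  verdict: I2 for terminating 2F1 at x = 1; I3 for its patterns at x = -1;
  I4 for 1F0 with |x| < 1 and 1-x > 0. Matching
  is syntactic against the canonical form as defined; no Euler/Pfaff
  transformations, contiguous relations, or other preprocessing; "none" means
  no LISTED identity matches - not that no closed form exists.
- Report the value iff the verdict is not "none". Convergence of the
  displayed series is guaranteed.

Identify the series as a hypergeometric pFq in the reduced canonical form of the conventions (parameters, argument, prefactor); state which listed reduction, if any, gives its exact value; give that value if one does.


Canonical form: C = -3/8 times 0F1 with upper {-}, lower {3/4}, x = 2. Verdict: none - at argument 2 the multisets {-} ; {3/4} match no listed identity.

Structural cue: from the first term -3/8: the factor k^2 + 1 cancels (top and bottom), leaving C = -3/8, x = 2.
Term ratio: r(k) = 2 * 1 / [(k+3/4) (k+1)] - poly over poly, x = 2 from leading terms; C = -3/8 at k = 0.


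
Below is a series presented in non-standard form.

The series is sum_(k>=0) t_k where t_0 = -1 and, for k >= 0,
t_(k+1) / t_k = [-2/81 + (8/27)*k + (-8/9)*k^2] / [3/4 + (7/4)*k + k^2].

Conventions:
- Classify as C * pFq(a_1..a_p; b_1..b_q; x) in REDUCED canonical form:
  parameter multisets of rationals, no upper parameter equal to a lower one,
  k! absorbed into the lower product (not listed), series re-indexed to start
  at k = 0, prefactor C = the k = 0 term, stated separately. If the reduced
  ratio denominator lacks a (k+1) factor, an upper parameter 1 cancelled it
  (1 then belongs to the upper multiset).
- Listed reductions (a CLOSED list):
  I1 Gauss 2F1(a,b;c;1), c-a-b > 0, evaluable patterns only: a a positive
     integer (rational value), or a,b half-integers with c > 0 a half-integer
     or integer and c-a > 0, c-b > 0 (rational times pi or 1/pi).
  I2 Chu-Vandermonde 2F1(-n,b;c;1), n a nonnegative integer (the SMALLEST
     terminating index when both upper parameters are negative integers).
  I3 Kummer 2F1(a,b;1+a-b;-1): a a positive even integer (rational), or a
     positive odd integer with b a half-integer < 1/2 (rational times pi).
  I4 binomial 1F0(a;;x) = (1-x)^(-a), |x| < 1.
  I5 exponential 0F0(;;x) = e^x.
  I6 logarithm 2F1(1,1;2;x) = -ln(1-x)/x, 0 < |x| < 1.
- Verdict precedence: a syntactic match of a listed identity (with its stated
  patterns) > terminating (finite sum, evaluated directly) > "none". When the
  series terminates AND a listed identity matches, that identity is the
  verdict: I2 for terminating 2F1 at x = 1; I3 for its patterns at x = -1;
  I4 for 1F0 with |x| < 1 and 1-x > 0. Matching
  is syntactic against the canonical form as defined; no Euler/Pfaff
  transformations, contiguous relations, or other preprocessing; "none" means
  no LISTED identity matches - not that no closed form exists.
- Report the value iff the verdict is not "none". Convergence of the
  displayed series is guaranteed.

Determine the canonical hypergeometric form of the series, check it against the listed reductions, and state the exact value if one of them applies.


This is -1 * 2F1(-1/6, -1/6; 3/4; -8/9) in reduced canonical form. Verdict: none here - no I1-I6 shape fits x = -8/9 with lower {3/4}.

Key observation: t_0 being -1, the expanded ratio factors over Q; C = -1, roots give parameters.
Adjacent-term ratio: r(k) = (-8/9) * (k-1/6) (k-1/6) / [(k+3/4) (k+1)] - rational in k. x = (-8/9); t_0 = -1; negate the roots.


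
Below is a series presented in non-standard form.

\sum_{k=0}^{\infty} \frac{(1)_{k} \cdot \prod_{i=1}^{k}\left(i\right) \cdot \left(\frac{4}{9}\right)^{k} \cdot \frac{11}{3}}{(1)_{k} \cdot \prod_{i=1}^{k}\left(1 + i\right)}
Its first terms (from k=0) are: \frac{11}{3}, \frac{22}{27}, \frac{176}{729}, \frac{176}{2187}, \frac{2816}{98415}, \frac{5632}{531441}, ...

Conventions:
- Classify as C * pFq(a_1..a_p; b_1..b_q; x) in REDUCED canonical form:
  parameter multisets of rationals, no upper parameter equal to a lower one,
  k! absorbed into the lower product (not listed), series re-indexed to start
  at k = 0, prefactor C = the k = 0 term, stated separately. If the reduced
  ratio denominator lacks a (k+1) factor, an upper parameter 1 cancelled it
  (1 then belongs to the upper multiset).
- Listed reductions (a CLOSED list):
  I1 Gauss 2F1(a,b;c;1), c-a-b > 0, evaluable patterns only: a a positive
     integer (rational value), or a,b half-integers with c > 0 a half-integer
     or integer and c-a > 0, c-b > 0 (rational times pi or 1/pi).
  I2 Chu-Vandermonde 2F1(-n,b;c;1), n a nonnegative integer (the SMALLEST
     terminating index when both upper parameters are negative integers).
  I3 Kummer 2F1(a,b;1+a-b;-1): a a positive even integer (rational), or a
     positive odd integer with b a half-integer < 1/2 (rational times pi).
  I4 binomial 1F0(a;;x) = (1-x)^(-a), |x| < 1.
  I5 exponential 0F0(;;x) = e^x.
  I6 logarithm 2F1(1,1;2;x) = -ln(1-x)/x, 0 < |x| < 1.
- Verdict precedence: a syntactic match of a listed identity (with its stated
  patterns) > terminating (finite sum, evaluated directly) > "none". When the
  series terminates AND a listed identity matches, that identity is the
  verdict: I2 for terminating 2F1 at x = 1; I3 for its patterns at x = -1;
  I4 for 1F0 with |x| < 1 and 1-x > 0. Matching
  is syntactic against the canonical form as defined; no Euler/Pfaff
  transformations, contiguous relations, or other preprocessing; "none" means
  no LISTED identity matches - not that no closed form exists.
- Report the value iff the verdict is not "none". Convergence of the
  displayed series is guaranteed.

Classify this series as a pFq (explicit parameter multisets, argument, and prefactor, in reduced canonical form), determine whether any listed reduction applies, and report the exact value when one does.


Canonical form: C = \frac{11}{3} times 2F1 with upper {1, 1}, lower {2}, x = \frac{4}{9}. Verdict at x = \frac{4}{9}: the logarithmic series (I6) matches (the logarithm: parameters (1,1;2), x = \frac{4}{9}). Sum: \left(-\frac{33}{4}\right) \cdot \ln\left(\frac{5}{9}\right).

Key observation: from the first term \frac{11}{3}: the running product (prefactor 11/3) telescopes to a rising factorial.
Adjacent-term ratio: r(k) = \frac{4}{9} * (k+1) (k+1) / [(k+2) (k+1)] - rational; roots negated = parameters, x = \frac{4}{9}, C = \frac{11}{3}.


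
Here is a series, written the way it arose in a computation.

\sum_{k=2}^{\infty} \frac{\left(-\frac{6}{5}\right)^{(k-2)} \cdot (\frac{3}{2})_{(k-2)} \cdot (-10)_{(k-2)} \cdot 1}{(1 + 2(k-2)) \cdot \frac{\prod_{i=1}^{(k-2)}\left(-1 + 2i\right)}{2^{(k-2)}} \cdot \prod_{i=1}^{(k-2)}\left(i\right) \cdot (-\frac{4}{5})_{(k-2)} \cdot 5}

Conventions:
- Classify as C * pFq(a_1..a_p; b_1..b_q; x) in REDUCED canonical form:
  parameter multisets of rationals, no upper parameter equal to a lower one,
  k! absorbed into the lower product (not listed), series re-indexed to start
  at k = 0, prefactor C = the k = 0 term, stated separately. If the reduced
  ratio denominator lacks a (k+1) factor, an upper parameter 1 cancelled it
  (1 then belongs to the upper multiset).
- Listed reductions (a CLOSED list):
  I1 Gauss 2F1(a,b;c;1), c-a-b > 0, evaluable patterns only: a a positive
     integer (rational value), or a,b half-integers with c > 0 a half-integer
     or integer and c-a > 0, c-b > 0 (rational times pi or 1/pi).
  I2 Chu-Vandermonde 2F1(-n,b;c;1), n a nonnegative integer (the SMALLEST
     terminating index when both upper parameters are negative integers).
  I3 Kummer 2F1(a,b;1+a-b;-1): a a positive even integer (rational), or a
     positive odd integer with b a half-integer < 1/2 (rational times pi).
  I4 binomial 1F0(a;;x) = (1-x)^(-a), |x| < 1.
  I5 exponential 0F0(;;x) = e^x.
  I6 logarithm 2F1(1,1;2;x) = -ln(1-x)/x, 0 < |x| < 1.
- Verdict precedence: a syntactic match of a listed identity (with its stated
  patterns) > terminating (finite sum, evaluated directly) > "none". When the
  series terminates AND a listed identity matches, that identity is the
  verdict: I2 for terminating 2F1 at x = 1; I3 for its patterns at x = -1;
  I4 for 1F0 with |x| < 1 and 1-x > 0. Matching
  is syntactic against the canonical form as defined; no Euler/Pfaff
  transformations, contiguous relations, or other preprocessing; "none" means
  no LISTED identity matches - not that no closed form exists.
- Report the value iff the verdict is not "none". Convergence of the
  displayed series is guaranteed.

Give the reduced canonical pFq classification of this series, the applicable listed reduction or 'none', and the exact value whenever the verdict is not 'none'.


Classification (C = \frac{1}{5}): 1F1 with upper {-10}, lower {-\frac{4}{5}}, argument x = -\frac{6}{5}. Verdict: terminating - the sum ends at index 10 because -10 is a negative integer; exact evaluation follows. Exact value: -\frac{3969402896}{6361355}.

Key observation: from the first term \frac{1}{5}: the parameter 3/2 appears in both the upper and lower lists and cancels.
Consecutive-term ratio: r(k) = -\frac{6}{5} * (k-10) / [(k-\frac{4}{5}) (k+1)] - rational in k, leading ratio -\frac{6}{5}; with t_0 = \frac{1}{5}, classification follows.


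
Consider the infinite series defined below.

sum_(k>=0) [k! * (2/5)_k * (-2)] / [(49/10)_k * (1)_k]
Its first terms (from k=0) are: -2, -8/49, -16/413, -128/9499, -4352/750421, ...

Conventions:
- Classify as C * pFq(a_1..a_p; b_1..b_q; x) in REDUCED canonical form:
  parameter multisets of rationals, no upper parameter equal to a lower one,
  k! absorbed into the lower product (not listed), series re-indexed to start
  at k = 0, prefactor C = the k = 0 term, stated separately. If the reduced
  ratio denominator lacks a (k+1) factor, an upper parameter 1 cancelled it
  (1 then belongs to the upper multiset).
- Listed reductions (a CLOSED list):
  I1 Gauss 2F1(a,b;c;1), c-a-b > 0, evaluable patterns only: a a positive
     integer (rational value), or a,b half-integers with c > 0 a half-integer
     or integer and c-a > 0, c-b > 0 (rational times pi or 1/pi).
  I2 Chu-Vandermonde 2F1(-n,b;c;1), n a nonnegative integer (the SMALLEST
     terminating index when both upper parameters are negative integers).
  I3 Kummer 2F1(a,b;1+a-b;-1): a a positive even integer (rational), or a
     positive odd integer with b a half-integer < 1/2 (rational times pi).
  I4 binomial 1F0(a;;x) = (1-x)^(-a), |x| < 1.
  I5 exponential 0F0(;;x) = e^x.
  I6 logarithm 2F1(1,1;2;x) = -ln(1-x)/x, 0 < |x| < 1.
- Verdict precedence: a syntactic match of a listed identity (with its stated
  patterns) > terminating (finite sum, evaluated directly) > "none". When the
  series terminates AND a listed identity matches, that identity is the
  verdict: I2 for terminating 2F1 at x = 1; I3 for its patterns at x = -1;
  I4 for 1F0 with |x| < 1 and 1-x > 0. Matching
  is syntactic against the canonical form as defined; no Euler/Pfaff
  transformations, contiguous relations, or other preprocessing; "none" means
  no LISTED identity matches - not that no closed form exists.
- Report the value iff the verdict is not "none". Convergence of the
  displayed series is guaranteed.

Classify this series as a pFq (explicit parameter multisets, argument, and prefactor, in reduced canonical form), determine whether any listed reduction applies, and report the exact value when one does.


The series (x = 1) is 2F1: upper {2/5, 1}, lower {49/10}, prefactor -2. Verdict: this is Gauss's theorem (I1) (x = 1: the Gamma ratio telescopes since c-a-b = 7/2 > 0 and a = 1 in Z>0). Value: -78/35.

The tell: from the first term -2: the factorial ratio (prefactor -2) (k+a-1)!/(a-1)! is a rising factorial (a)_k.
Consecutive-term ratio: r(k) = 1 * (k+2/5) (k+1) / [(k+49/10) (k+1)] - rational in k, leading ratio 1; with t_0 = -2, classification follows.


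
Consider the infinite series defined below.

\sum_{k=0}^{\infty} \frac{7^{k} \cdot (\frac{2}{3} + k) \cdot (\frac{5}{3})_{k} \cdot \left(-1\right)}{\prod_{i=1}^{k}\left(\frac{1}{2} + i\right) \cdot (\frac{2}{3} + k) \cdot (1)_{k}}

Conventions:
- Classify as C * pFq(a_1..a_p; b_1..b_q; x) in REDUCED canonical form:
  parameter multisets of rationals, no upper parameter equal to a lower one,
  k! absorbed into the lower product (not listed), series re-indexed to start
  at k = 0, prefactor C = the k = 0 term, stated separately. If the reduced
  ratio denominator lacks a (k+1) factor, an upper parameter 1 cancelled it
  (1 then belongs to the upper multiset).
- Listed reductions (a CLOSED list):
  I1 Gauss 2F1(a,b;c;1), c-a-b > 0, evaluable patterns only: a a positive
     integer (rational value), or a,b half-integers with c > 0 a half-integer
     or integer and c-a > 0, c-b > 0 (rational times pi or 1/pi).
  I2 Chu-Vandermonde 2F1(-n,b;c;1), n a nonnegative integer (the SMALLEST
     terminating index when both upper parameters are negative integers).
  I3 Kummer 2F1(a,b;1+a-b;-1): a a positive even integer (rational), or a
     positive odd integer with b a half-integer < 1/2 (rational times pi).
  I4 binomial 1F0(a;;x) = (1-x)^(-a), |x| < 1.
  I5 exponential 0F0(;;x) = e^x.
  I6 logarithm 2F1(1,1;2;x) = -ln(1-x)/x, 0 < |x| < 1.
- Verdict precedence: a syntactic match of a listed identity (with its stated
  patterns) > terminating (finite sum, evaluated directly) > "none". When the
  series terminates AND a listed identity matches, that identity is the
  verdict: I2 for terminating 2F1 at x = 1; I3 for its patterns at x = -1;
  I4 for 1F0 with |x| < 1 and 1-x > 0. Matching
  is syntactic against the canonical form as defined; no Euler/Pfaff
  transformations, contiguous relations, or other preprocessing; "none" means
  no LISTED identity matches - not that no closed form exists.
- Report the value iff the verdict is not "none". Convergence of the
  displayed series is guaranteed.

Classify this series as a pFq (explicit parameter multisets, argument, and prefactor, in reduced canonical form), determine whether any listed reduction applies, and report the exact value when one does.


This is -1 * 1F1(\frac{5}{3}; \frac{3}{2}; 7) in reduced canonical form. Verdict: none here - no I1-I6 shape fits x = 7 with lower {\frac{3}{2}}.

Key step: t_0 being -1, the lower running product (C = -1, x = 7) is a rising factorial.
Consecutive-term ratio: r(k) = 7 * (k+\frac{5}{3}) / [(k+\frac{3}{2}) (k+1)] ; factor over Q: parameters, x = 7, and C = -1.


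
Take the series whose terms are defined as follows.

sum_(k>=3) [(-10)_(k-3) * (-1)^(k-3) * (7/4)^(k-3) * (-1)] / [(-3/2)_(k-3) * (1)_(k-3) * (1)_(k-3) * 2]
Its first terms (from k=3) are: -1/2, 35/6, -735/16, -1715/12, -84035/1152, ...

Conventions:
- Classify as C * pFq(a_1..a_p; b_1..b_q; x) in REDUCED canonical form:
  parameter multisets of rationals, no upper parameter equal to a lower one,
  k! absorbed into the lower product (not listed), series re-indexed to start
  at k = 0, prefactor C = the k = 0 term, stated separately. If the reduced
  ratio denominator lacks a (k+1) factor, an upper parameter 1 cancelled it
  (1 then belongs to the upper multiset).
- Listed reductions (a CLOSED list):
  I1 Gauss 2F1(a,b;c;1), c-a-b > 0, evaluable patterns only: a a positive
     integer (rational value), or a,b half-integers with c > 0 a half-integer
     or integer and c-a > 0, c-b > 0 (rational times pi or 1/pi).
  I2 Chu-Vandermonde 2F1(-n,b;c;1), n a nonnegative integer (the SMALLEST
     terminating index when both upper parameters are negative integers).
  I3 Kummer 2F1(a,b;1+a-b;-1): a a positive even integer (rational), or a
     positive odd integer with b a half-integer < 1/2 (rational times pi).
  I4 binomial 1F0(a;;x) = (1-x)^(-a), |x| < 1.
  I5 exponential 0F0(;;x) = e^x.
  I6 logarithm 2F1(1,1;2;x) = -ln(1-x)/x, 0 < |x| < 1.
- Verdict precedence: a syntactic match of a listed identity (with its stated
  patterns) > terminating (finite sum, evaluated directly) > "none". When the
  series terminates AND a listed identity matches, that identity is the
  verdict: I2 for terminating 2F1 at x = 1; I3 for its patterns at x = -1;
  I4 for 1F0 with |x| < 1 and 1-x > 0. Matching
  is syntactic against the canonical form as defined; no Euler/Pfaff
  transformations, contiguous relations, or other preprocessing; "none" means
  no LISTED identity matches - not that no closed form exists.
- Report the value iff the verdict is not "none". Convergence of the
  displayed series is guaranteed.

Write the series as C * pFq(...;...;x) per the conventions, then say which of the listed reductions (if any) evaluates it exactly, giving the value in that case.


Structural cue: from the first term -1/2: (1)_k (C = -1/2, x = -7/4) is k! itself.
Consecutive-term ratio: r(k) = (-7/4) * (k-10) / [(k-3/2) (k+1) (k+1)] - poly over poly, x = (-7/4) from leading terms; C = -1/2 at k = 0.

Reduced: x = -7/4, 1F2, upper = {-10}, lower = {-3/2, 1}, C = -1/2. Verdict: terminating. With -10 upstairs the series is a 11-term polynomial sum; evaluated term by term. Value: -248656319746749601/922310737920000.


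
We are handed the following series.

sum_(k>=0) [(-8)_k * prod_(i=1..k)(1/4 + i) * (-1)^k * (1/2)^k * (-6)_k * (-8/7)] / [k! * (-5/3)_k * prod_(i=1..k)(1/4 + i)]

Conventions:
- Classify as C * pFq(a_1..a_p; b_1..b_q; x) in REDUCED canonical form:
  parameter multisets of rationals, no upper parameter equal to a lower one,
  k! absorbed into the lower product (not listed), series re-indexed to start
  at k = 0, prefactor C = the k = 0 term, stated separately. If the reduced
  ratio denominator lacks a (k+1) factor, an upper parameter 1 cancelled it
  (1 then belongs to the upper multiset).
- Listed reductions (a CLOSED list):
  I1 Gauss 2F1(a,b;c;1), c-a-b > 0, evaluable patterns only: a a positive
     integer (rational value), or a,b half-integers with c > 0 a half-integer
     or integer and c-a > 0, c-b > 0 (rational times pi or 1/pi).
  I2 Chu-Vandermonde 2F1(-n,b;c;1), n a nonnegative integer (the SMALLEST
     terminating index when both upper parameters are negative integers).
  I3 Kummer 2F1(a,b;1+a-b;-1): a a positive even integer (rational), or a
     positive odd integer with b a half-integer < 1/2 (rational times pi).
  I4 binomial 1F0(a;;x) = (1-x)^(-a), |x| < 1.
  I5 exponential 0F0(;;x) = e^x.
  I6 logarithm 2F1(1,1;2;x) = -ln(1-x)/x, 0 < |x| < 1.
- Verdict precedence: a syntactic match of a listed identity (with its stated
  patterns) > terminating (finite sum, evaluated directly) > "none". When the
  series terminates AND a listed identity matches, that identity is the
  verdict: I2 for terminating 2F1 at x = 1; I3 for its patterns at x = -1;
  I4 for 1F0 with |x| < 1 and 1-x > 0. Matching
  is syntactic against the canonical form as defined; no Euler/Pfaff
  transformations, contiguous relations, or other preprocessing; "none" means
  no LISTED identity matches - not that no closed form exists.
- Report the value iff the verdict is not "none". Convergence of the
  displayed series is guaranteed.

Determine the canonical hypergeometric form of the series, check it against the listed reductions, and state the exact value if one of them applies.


The tell: t_0 = -8/7 here, and the (-1)^k factor (C = -8/7, x = -1/2) folds into the argument's sign.
Ratio: r(k) = (-1/2) * (k-8) (k-6) / [(k-5/3) (k+1)] - rational in k, leading ratio (-1/2); with t_0 = -8/7, classification follows.

Canonical form: C = -8/7 times 2F1 with upper {-8, -6}, lower {-5/3}, x = -1/2. Verdict: terminating - upper parameter -6 makes this a finite sum (last index 6), evaluated exactly. Sum: -9143/70.


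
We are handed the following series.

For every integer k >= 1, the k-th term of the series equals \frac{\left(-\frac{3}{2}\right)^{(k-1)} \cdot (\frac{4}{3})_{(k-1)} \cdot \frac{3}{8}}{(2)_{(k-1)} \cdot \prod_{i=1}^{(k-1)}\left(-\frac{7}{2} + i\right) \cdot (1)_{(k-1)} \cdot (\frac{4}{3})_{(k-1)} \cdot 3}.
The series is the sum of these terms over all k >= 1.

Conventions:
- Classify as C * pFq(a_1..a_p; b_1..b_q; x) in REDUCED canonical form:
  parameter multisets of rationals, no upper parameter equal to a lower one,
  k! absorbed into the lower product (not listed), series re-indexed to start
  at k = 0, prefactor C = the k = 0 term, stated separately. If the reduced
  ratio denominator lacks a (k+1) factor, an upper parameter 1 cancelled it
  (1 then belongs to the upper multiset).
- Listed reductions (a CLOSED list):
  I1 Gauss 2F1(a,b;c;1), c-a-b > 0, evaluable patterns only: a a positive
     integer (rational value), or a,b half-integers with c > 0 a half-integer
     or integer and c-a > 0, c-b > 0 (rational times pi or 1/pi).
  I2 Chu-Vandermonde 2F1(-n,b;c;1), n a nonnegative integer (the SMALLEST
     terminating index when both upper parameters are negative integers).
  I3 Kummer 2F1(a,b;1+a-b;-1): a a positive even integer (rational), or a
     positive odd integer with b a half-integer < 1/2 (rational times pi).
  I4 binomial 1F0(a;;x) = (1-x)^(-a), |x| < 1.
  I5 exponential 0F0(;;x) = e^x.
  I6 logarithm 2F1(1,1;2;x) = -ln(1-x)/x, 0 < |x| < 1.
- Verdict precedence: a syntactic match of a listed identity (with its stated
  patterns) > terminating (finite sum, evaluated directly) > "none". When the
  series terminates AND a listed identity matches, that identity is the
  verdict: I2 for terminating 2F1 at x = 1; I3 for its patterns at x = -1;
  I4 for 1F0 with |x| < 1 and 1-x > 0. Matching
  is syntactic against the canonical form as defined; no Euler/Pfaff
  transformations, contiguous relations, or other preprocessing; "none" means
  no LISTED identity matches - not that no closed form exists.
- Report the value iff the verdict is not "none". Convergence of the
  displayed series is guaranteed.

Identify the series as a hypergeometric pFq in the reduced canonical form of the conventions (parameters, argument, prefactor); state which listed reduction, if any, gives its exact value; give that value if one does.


Structural cue: from the first term \frac{1}{8}: the lower running product (C = 1/8) is a rising factorial.
Step ratio: r(k) = -\frac{3}{2} * 1 / [(k-\frac{5}{2}) (k+2) (k+1)] - rational in k. x = -\frac{3}{2}; t_0 = \frac{1}{8}; negate the roots.

Reduced: x = -\frac{3}{2}, 0F2, upper = {-}, lower = {-\frac{5}{2}, 2}, C = \frac{1}{8}. Verdict: none - this 0F2 at x = -\frac{3}{2} matches no listed pattern, and upper {-} holds no stopper.


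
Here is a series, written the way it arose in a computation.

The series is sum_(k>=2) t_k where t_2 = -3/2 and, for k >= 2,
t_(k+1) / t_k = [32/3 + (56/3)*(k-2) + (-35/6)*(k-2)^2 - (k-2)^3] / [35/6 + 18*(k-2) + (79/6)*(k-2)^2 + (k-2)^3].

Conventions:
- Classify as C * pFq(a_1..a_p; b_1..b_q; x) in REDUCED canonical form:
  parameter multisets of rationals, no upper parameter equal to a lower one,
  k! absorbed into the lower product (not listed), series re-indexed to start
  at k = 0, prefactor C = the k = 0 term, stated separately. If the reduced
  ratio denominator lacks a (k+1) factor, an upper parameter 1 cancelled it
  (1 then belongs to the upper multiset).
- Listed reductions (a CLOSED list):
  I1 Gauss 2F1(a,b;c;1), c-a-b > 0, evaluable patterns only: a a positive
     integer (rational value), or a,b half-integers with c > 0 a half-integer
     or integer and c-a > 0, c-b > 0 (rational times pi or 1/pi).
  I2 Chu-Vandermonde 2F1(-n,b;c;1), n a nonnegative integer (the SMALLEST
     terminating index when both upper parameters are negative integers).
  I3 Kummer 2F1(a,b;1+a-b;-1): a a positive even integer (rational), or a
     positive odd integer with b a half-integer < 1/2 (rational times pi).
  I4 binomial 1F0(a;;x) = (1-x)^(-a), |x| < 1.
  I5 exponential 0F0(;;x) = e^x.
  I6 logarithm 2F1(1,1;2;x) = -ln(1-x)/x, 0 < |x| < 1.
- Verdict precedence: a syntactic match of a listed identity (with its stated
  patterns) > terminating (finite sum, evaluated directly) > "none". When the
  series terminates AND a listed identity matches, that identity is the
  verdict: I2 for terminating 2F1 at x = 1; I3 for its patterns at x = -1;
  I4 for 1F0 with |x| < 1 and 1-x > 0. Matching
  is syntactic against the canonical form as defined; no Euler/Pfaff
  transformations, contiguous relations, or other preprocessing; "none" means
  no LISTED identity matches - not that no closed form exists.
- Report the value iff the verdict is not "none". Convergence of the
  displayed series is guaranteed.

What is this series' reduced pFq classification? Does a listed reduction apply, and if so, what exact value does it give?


Reduced: x = -1, 2F1, upper = {-8/3, 8}, lower = {35/3}, C = -3/2. Verdict: Kummer's theorem (I3) fires (x = -1; c = 35/3 equals 1+a-b for upper {-8/3, 8}: listed pattern). Its exact value is -17342/2835.

The tell: from the first term -3/2: cancel k + 1/2 from the displayed ratio first; then prefactor -3/2.
Consecutive-term ratio: r(k) = (-1) * (k-8/3) (k+8) / [(k+35/3) (k+1)] ; factor over Q: parameters, x = (-1), and C = -3/2.


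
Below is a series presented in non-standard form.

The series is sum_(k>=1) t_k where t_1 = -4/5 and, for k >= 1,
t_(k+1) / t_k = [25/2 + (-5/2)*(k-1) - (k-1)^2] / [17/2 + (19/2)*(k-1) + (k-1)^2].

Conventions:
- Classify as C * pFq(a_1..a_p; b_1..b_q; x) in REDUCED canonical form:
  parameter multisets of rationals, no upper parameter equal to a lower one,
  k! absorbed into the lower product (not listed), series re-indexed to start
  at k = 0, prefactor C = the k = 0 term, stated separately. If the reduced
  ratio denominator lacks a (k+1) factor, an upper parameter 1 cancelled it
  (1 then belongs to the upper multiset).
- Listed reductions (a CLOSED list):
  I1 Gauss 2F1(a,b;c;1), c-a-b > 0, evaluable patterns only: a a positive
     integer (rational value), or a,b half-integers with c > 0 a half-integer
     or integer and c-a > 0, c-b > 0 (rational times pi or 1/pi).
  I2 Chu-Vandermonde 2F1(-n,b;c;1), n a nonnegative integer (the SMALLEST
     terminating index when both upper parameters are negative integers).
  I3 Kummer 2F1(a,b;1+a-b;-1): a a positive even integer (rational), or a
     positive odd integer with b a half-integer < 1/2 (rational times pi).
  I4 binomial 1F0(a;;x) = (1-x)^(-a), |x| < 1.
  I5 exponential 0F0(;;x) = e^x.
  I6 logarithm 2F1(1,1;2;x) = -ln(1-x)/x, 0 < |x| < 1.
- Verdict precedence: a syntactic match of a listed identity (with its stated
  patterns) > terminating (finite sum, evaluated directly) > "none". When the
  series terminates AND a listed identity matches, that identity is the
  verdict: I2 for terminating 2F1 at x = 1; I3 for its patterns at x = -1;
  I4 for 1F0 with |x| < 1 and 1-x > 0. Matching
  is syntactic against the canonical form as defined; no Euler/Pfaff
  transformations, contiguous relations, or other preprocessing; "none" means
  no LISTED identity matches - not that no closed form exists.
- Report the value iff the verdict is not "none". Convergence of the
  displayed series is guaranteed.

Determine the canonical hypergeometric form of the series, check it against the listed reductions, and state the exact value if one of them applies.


First insight: t_0 = -4/5 here, and roots of the ratio polynomials (prefactor -4/5) are the negated parameters.
Ratio: r(k) = (-1) * (k-5/2) (k+5) / [(k+17/2) (k+1)] - rational in k, leading ratio (-1); with t_0 = -4/5, classification follows.

Classification (C = -4/5): 2F1 with upper {-5/2, 5}, lower {17/2}, argument x = -1. Verdict (x = -1): the Kummer evaluation I3 applies (x = -1; c = 17/2 equals 1+a-b for upper {-5/2, 5}: listed pattern). Value: (-27027/32768) * pi.


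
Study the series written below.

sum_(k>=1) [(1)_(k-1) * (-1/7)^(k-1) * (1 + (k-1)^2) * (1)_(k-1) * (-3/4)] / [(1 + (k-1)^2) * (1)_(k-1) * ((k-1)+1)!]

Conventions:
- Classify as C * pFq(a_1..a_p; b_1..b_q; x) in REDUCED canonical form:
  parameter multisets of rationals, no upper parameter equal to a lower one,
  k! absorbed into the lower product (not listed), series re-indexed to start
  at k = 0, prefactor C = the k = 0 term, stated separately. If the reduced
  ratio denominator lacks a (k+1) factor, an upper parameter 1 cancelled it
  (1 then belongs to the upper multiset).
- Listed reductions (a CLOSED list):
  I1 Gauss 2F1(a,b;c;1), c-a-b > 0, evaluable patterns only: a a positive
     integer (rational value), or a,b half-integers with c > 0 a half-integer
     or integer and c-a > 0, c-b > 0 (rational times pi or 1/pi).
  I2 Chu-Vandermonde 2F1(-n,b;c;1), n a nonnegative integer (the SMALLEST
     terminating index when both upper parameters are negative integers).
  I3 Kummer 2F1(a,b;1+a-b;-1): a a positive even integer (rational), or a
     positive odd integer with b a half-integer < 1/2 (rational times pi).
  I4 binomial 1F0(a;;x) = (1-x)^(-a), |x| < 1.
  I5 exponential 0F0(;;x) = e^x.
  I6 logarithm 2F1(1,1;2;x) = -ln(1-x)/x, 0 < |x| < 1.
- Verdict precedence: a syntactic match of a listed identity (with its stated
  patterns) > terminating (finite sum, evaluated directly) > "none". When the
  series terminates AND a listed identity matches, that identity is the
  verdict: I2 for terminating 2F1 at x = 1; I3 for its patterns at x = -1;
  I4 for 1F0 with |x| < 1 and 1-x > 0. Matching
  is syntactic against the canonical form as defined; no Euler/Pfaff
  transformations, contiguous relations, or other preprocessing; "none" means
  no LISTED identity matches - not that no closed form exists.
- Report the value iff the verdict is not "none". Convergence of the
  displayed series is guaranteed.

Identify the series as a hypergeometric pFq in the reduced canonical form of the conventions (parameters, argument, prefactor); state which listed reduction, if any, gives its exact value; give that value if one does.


Canonical form: C = -3/4 times 2F1 with upper {1, 1}, lower {2}, x = -1/7. Verdict: the I6 logarithm reduction applies (the logarithm: parameters (1,1;2), x = -1/7). Hence: (-21/4) * ln(8/7).

Structural cue: from the first term -3/4: the denominator's factorial ratio (C = -3/4, x = -1/7) is a lower Pochhammer.
Adjacent-term ratio: r(k) = (-1/7) * (k+1) (k+1) / [(k+2) (k+1)] - rational in k, leading ratio (-1/7); with t_0 = -3/4, classification follows.


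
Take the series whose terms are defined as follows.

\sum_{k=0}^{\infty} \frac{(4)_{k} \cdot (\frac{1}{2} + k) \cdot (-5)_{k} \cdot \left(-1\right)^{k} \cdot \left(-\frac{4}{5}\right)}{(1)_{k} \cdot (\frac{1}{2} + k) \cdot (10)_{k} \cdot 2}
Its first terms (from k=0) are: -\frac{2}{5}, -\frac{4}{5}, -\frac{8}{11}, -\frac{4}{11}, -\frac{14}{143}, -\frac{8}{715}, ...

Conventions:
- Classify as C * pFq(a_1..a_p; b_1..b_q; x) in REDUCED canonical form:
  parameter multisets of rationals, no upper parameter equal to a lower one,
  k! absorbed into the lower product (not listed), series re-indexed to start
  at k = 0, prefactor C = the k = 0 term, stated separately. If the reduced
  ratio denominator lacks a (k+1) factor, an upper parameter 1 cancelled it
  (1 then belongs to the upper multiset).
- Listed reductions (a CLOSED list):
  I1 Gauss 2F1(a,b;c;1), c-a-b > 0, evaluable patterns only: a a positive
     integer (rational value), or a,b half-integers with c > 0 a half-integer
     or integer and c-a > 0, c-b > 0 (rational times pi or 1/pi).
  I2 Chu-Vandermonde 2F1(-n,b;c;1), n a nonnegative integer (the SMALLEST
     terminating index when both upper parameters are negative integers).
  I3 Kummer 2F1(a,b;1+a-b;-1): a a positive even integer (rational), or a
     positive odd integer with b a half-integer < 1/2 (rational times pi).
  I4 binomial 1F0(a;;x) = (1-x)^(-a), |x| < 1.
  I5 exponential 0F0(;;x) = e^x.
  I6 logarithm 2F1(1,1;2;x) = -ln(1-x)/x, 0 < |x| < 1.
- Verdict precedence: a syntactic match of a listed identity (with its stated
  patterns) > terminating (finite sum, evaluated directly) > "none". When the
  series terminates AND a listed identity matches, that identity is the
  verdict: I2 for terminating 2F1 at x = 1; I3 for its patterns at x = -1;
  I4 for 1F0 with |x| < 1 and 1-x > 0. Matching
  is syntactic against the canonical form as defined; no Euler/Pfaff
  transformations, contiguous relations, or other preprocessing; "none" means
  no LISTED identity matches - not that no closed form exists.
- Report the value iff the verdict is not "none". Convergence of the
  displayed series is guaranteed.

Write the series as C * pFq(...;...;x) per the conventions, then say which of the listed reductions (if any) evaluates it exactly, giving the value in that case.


x = -1 here; the reduced form reads 2F1, upper {-5, 4}, lower {10}, C = -\frac{2}{5}. Verdict at x = -1: Kummer (I3) matches (x = -1; c = 10 equals 1+a-b for upper {-5, 4}: listed pattern). Sum: -\frac{12}{5}.

Key observation: t_0 being -\frac{2}{5}, (1)_k (prefactor -2/5) is k! itself.
Consecutive-term ratio: r(k) = -1 * (k-5) (k+4) / [(k+10) (k+1)] - poly over poly, x = -1 from leading terms; C = -\frac{2}{5} at k = 0.
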